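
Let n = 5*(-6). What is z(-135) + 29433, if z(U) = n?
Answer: 29403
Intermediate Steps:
n = -30
z(U) = -30
z(-135) + 29433 = -30 + 29433 = 29403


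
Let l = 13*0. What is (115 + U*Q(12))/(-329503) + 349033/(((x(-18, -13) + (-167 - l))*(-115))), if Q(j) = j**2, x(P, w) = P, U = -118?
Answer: 115366478774/7010176325 ≈ 16.457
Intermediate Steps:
l = 0
(115 + U*Q(12))/(-329503) + 349033/(((x(-18, -13) + (-167 - l))*(-115))) = (115 - 118*12**2)/(-329503) + 349033/(((-18 + (-167 - 1*0))*(-115))) = (115 - 118*144)*(-1/329503) + 349033/(((-18 + (-167 + 0))*(-115))) = (115 - 16992)*(-1/329503) + 349033/(((-18 - 167)*(-115))) = -16877*(-1/329503) + 349033/((-185*(-115))) = 16877/329503 + 349033/21275 = 115366478774/7010176325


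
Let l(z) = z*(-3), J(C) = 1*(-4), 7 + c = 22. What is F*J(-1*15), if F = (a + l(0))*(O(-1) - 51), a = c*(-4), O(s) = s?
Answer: -12480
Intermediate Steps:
c = 15 (c = -7 + 22 = 15)
J(C) = -4
l(z) = -3*z
a = -60 (a = 15*(-4) = -60)
F = 3120 (F = (-60 - 3*0)*(-1 - 51) = (-60 + 0)*(-52) = -60*(-52) = 3120)
F*J(-1*15) = 3120*(-4) = -12480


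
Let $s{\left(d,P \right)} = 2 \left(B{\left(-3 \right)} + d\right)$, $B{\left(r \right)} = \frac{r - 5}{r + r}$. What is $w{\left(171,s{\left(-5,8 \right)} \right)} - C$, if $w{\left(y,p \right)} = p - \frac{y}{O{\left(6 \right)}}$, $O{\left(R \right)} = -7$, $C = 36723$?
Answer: $- \frac{770824}{21} \approx -36706.0$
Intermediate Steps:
$B{\left(r \right)} = \frac{-5 + r}{2 r}$
$s{\left(d,P \right)} = \frac{8}{3} + 2 d$ ($s{\left(d,P \right)} = 2 \left(\frac{-5 - 3}{2 \left(-3\right)} + d\right) = 2 \left(\frac{1}{2} \left(- \frac{1}{3}\right) \left(-8\right) + d\right) = 2 \left(\frac{4}{3} + d\right) = \frac{8}{3} + 2 d$)
$w{\left(y,p \right)} = p + \frac{y}{7}$ ($w{\left(y,p \right)} = p - \frac{y}{-7} = p - y \left(- \frac{1}{7}\right) = p - - \frac{y}{7} = p + \frac{y}{7}$)
$w{\left(171,s{\left(-5,8 \right)} \right)} - C = \left(\left(\frac{8}{3} + 2 \left(-5\right)\right) + \frac{1}{7} \cdot 171\right) - 36723 = \left(\left(\frac{8}{3} - 10\right) + \frac{171}{7}\right) - 36723 = \left(- \frac{22}{3} + \frac{171}{7}\right) - 36723 = \frac{359}{21} - 36723 = - \frac{770824}{21}$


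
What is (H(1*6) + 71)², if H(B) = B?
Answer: 5929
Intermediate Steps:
(H(1*6) + 71)² = (1*6 + 71)² = (6 + 71)² = 77² = 5929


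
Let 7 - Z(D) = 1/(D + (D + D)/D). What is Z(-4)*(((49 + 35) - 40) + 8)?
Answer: 390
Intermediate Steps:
Z(D) = 7 - 1/(2 + D) (Z(D) = 7 - 1/(D + (D + D)/D) = 7 - 1/(D + (2*D)/D) = 7 - 1/(D + 2) = 7 - 1/(2 + D))
Z(-4)*(((49 + 35) - 40) + 8) = ((13 + 7*(-4))/(2 - 4))*(((49 + 35) - 40) + 8) = ((13 - 28)/(-2))*((84 - 40) + 8) = (-1/2*(-15))*(44 + 8) = (15/2)*52 = 390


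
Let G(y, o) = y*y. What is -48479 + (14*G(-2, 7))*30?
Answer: -46799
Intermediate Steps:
G(y, o) = y²
-48479 + (14*G(-2, 7))*30 = -48479 + (14*(-2)²)*30 = -48479 + (14*4)*30 = -48479 + 56*30 = -48479 + 1680 = -46799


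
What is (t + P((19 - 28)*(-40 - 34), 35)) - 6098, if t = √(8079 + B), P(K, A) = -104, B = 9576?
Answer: -6202 + √17655 ≈ -6069.1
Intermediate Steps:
t = √17655 (t = √(8079 + 9576) = √17655 ≈ 132.87)
(t + P((19 - 28)*(-40 - 34), 35)) - 6098 = (√17655 - 104) - 6098 = (-104 + √17655) - 6098 = -6202 + √17655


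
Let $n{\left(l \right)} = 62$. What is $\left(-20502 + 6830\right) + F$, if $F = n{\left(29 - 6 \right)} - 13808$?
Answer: $-27418$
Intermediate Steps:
$F = -13746$ ($F = 62 - 13808 = -13746$)
$\left(-20502 + 6830\right) + F = \left(-20502 + 6830\right) - 13746 = -13672 - 13746 = -27418$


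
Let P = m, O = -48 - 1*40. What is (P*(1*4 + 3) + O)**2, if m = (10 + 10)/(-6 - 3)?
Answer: 868624/81 ≈ 10724.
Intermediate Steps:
m = -20/9 (m = 20/(-9) = 20*(-1/9) = -20/9 ≈ -2.2222)
O = -88 (O = -48 - 40 = -88)
P = -20/9 ≈ -2.2222
(P*(1*4 + 3) + O)**2 = (-20*(1*4 + 3)/9 - 88)**2 = (-20*(4 + 3)/9 - 88)**2 = (-20/9*7 - 88)**2 = (-140/9 - 88)**2 = (-932/9)**2 = 868624/81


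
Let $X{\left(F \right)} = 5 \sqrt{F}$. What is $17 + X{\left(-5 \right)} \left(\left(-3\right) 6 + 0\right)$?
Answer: $17 - 90 i \sqrt{5} \approx 17.0 - 201.25 i$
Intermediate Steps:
$17 + X{\left(-5 \right)} \left(\left(-3\right) 6 + 0\right) = 17 + 5 \sqrt{-5} \left(\left(-3\right) 6 + 0\right) = 17 + 5 i \sqrt{5} \left(-18 + 0\right) = 17 + 5 i \sqrt{5} \left(-18\right) = 17 - 90 i \sqrt{5}$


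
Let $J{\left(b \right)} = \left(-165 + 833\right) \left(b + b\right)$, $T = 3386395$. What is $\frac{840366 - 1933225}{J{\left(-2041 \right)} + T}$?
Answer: $- \frac{1092859}{659619} \approx -1.6568$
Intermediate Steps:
$J{\left(b \right)} = 1336 b$ ($J{\left(b \right)} = 668 \cdot 2 b = 1336 b$)
$\frac{840366 - 1933225}{J{\left(-2041 \right)} + T} = \frac{840366 - 1933225}{1336 \left(-2041\right) + 3386395} = - \frac{1092859}{-2726776 + 3386395} = - \frac{1092859}{659619}$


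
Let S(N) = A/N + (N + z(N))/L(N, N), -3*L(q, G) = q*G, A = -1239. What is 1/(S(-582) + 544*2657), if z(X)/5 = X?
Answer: 194/280409571 ≈ 6.9185e-7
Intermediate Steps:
z(X) = 5*X
L(q, G) = -G*q/3 (L(q, G) = -q*G/3 = -G*q/3)
S(N) = -1257/N (S(N) = -1239/N + (N + 5*N)/((-N*N/3)) = -1239/N + (6*N)/((-N**2/3)) = -1239/N + (6*N)*(-3/N**2) = -1239/N - 18/N = -1257/N)
1/(S(-582) + 544*2657) = 1/(-1257/(-582) + 544*2657) = 1/(-1257*(-1/582) + 1445408) = 1/(419/194 + 1445408) = 1/(280409571/194) = 194/280409571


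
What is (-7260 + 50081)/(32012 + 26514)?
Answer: 42821/58526 ≈ 0.73166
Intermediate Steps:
(-7260 + 50081)/(32012 + 26514) = 42821/58526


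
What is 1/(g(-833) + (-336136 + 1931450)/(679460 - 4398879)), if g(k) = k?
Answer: -3719419/3099871341 ≈ -0.0011999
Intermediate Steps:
1/(g(-833) + (-336136 + 1931450)/(679460 - 4398879)) = 1/(-833 + (-336136 + 1931450)/(679460 - 4398879)) = 1/(-833 + 1595314/(-3719419)) = 1/(-833 + 1595314*(-1/3719419)) = 1/(-833 - 1595314/3719419) = 1/(-3099871341/3719419) = -3719419/3099871341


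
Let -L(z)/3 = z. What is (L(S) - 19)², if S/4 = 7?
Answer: 10609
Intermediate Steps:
S = 28 (S = 4*7 = 28)
L(z) = -3*z
(L(S) - 19)² = (-3*28 - 19)² = (-84 - 19)² = (-103)² = 10609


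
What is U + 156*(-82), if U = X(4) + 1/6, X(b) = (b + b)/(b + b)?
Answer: -76745/6 ≈ -12791.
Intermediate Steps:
X(b) = 1 (X(b) = (2*b)/((2*b)) = (2*b)*(1/(2*b)) = 1)
U = 7/6 (U = 1 + 1/6 = 1 + ⅙ = 7/6 ≈ 1.1667)
U + 156*(-82) = 7/6 + 156*(-82) = 7/6 - 12792 = -76745/6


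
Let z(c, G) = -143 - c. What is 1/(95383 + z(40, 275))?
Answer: 1/95200 ≈ 1.0504e-5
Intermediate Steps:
1/(95383 + z(40, 275)) = 1/(95383 + (-143 - 1*40)) = 1/(95383 + (-143 - 40)) = 1/(95383 - 183) = 1/95200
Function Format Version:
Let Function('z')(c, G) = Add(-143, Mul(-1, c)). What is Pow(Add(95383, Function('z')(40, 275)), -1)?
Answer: Rational(1, 95200) ≈ 1.0504e-5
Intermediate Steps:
Pow(Add(95383, Function('z')(40, 275)), -1) = Pow(Add(95383, Add(-143, Mul(-1, 40))), -1) = Pow(Add(95383, Add(-143, -40)), -1) = Pow(Add(95383, -183), -1) = Pow(95200, -1) = Rational(1, 95200)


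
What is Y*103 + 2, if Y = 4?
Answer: 414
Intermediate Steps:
Y*103 + 2 = 4*103 + 2 = 412 + 2 = 414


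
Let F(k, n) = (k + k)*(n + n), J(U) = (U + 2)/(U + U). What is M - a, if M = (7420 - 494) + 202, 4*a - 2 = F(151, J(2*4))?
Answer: 56265/8 ≈ 7033.1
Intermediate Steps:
J(U) = (2 + U)/(2*U) (J(U) = (2 + U)/((2*U)) = (2 + U)*(1/(2*U)) = (2 + U)/(2*U))
F(k, n) = 4*k*n (F(k, n) = (2*k)*(2*n) = 4*k*n)
a = 759/8 (a = ½ + (4*151*((2 + 2*4)/(2*((2*4)))))/4 = ½ + (4*151*((½)*(2 + 8)/8))/4 = ½ + (4*151*((½)*(⅛)*10))/4 = ½ + (4*151*(5/8))/4 = ½ + (¼)*(755/2) = ½ + 755/8 = 759/8 ≈ 94.875)
M = 7128 (M = 6926 + 202 = 7128)
M - a = 7128 - 1*759/8 = 7128 - 759/8 = 56265/8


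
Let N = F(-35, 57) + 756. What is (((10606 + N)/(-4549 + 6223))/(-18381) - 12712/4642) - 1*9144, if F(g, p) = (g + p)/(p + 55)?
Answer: -3325533678361633/363575885904 ≈ -9146.7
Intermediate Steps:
F(g, p) = (g + p)/(55 + p)
N = 42347/56 (N = (-35 + 57)/(55 + 57) + 756 = 22/112 + 756 = (1/112)*22 + 756 = 11/56 + 756 = 42347/56 ≈ 756.20)
(((10606 + N)/(-4549 + 6223))/(-18381) - 12712/4642) - 1*9144 = (((10606 + 42347/56)/(-4549 + 6223))/(-18381) - 12712/4642) - 1*9144 = (((636283/56)/1674)*(-1/18381) - 12712*1/4642) - 9144 = (((636283/56)*(1/1674))*(-1/18381) - 6356/2321) - 9144 = ((636283/93744)*(-1/18381) - 6356/2321) - 9144 = (-636283/1723108464 - 6356/2321) - 9144 = -995777655457/363575885904 - 9144 = -3325533678361633/363575885904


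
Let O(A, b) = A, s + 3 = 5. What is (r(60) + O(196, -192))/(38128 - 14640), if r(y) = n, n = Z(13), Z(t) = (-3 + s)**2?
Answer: 197/23488 ≈ 0.0083873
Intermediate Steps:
s = 2 (s = -3 + 5 = 2)
Z(t) = 1 (Z(t) = (-3 + 2)**2 = (-1)**2 = 1)
n = 1
r(y) = 1
(r(60) + O(196, -192))/(38128 - 14640) = (1 + 196)/(38128 - 14640) = 197/23488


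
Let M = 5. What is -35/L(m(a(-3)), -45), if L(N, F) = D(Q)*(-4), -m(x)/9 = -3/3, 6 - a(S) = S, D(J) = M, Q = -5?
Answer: 7/4 ≈ 1.7500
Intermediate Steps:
D(J) = 5
a(S) = 6 - S
m(x) = 9 (m(x) = -(-27)/3 = -9*(-1) = 9)
L(N, F) = -20 (L(N, F) = 5*(-4) = -20)
-35/L(m(a(-3)), -45) = -35/(-20) = -35*(-1/20) = 7/4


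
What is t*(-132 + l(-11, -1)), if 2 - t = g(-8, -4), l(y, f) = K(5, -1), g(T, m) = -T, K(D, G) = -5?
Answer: 822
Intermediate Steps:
l(y, f) = -5
t = -6 (t = 2 - (-1)*(-8) = 2 - 1*8 = 2 - 8 = -6)
t*(-132 + l(-11, -1)) = -6*(-132 - 5) = -6*(-137) = 822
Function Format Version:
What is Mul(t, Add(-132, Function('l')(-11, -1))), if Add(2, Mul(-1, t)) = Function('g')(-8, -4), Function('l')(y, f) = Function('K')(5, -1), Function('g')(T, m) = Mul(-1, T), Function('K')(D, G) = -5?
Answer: 822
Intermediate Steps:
Function('l')(y, f) = -5
t = -6 (t = Add(2, Mul(-1, Mul(-1, -8))) = Add(2, Mul(-1, 8)) = Add(2, -8) = -6)
Mul(t, Add(-132, Function('l')(-11, -1))) = Mul(-6, Add(-132, -5)) = Mul(-6, -137) = 822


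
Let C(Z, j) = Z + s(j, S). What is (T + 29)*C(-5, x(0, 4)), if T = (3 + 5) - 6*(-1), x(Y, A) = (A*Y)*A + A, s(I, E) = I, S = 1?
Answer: -43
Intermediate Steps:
x(Y, A) = A + Y*A² (x(Y, A) = Y*A² + A = A + Y*A²)
C(Z, j) = Z + j
T = 14 (T = 8 + 6 = 14)
(T + 29)*C(-5, x(0, 4)) = (14 + 29)*(-5 + 4*(1 + 4*0)) = 43*(-5 + 4*(1 + 0)) = 43*(-5 + 4*1) = 43*(-5 + 4) = 43*(-1) = -43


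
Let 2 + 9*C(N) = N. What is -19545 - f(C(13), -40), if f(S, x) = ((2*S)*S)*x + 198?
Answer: -1589503/81 ≈ -19624.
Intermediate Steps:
C(N) = -2/9 + N/9
f(S, x) = 198 + 2*x*S² (f(S, x) = (2*S²)*x + 198 = 2*x*S² + 198 = 198 + 2*x*S²)
-19545 - f(C(13), -40) = -19545 - (198 + 2*(-40)*(-2/9 + (⅑)*13)²) = -19545 - (198 + 2*(-40)*(-2/9 + 13/9)²) = -19545 - (198 + 2*(-40)*(11/9)²) = -19545 - (198 + 2*(-40)*(121/81)) = -19545 - (198 - 9680/81) = -19545 - 1*6358/81 = -19545 - 6358/81 = -1589503/81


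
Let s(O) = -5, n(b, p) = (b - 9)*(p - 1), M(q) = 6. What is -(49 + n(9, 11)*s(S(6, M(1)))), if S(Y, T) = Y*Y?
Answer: -49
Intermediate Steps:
n(b, p) = (-1 + p)*(-9 + b) (n(b, p) = (-9 + b)*(-1 + p) = (-1 + p)*(-9 + b))
S(Y, T) = Y²
-(49 + n(9, 11)*s(S(6, M(1)))) = -(49 + (9 - 1*9 - 9*11 + 9*11)*(-5)) = -(49 + (9 - 9 - 99 + 99)*(-5)) = -(49 + 0*(-5)) = -(49 + 0) = -1*49 = -49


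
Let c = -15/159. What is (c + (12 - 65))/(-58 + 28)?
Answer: 469/265 ≈ 1.7698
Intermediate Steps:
c = -5/53 (c = -15*1/159 = -5/53 ≈ -0.094340)
(c + (12 - 65))/(-58 + 28) = (-5/53 + (12 - 65))/(-58 + 28) = (-5/53 - 53)/(-30) = -1/30*(-2814/53) = 469/265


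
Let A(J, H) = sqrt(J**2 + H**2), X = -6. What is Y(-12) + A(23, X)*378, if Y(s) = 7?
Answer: 7 + 378*sqrt(565) ≈ 8992.0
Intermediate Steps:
A(J, H) = sqrt(H**2 + J**2)
Y(-12) + A(23, X)*378 = 7 + sqrt((-6)**2 + 23**2)*378 = 7 + sqrt(36 + 529)*378 = 7 + sqrt(565)*378 = 7 + 378*sqrt(565)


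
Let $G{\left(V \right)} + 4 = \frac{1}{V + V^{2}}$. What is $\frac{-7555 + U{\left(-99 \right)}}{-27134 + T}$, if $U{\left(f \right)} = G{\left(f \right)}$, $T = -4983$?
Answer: $\frac{73337417}{311599134} \approx 0.23536$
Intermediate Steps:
$G{\left(V \right)} = -4 + \frac{1}{V + V^{2}}$
$U{\left(f \right)} = \frac{1 - 4 f - 4 f^{2}}{f \left(1 + f\right)}$
$\frac{-7555 + U{\left(-99 \right)}}{-27134 + T} = \frac{-7555 + \frac{1 - -396 - 4 \left(-99\right)^{2}}{\left(-99\right) \left(1 - 99\right)}}{-27134 - 4983} = \frac{-7555 - \frac{1 + 396 - 39204}{99 \left(-98\right)}}{-32117} = \left(-7555 - - \frac{1 + 396 - 39204}{9702}\right) \left(- \frac{1}{32117}\right) = \left(-7555 - \left(- \frac{1}{9702}\right) \left(-38807\right)\right) \left(- \frac{1}{32117}\right) = \left(-7555 - \frac{38807}{9702}\right) \left(- \frac{1}{32117}\right) = \left(- \frac{73337417}{9702}\right) \left(- \frac{1}{32117}\right) = \frac{73337417}{311599134}$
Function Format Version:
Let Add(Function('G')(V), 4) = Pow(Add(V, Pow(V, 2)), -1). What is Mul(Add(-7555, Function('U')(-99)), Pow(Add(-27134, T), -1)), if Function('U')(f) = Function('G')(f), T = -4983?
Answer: Rational(73337417, 311599134) ≈ 0.23536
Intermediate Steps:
Function('G')(V) = Add(-4, Pow(Add(V, Pow(V, 2)), -1))
Function('U')(f) = Mul(Pow(f, -1), Pow(Add(1, f), -1), Add(1, Mul(-4, f), Mul(-4, Pow(f, 2))))
Mul(Add(-7555, Function('U')(-99)), Pow(Add(-27134, T), -1)) = Mul(Add(-7555, Mul(Pow(-99, -1), Pow(Add(1, -99), -1), Add(1, Mul(-4, -99), Mul(-4, Pow(-99, 2))))), Pow(Add(-27134, -4983), -1)) = Mul(Add(-7555, Mul(Rational(-1, 99), Pow(-98, -1), Add(1, 396, Mul(-4, 9801)))), Pow(-32117, -1)) = Mul(Add(-7555, Mul(Rational(-1, 99), Rational(-1, 98), Add(1, 396, -39204))), Rational(-1, 32117)) = Mul(Add(-7555, Mul(Rational(-1, 99), Rational(-1, 98), -38807)), Rational(-1, 32117)) = Mul(Add(-7555, Rational(-38807, 9702)), Rational(-1, 32117)) = Mul(Rational(-73337417, 9702), Rational(-1, 32117)) = Rational(73337417, 311599134)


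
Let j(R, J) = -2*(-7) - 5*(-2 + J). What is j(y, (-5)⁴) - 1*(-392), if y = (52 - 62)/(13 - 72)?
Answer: -2709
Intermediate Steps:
y = 10/59 (y = -10/(-59) = -10*(-1/59) = 10/59 ≈ 0.16949)
j(R, J) = 24 - 5*J (j(R, J) = 14 + (10 - 5*J) = 24 - 5*J)
j(y, (-5)⁴) - 1*(-392) = (24 - 5*(-5)⁴) - 1*(-392) = (24 - 5*625) + 392 = (24 - 3125) + 392 = -3101 + 392 = -2709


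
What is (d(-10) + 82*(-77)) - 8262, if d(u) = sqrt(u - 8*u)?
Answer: -14576 + sqrt(70) ≈ -14568.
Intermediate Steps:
d(u) = sqrt(7)*sqrt(-u) (d(u) = sqrt(-7*u) = sqrt(7)*sqrt(-u))
(d(-10) + 82*(-77)) - 8262 = (sqrt(7)*sqrt(-1*(-10)) + 82*(-77)) - 8262 = (sqrt(7)*sqrt(10) - 6314) - 8262 = (sqrt(70) - 6314) - 8262 = (-6314 + sqrt(70)) - 8262 = -14576 + sqrt(70)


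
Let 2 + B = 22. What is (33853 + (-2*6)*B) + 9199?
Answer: 42812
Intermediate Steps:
B = 20 (B = -2 + 22 = 20)
(33853 + (-2*6)*B) + 9199 = (33853 - 2*6*20) + 9199 = (33853 - 12*20) + 9199 = (33853 - 240) + 9199 = 33613 + 9199 = 42812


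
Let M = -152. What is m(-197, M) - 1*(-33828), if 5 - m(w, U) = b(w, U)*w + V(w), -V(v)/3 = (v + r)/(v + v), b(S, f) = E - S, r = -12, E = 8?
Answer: 29242519/394 ≈ 74220.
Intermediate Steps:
b(S, f) = 8 - S
V(v) = -3*(-12 + v)/(2*v) (V(v) = -3*(v - 12)/(v + v) = -3*(-12 + v)/(2*v))
m(w, U) = 13/2 - 18/w - w*(8 - w) (m(w, U) = 5 - ((8 - w)*w + (-3/2 + 18/w)) = 5 - (w*(8 - w) + (-3/2 + 18/w)) = 5 - (-3/2 + 18/w + w*(8 - w)) = 5 + (3/2 - 18/w - w*(8 - w)) = 13/2 - 18/w - w*(8 - w))
m(-197, M) - 1*(-33828) = (13/2 + (-197)**2 - 18/(-197) - 8*(-197)) - 1*(-33828) = (13/2 + 38809 - 18*(-1/197) + 1576) + 33828 = (13/2 + 38809 + 18/197 + 1576) + 33828 = 15914287/394 + 33828 = 29242519/394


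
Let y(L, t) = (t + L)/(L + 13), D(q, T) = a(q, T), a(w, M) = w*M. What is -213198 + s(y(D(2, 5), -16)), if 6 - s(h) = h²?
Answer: -112778604/529 ≈ -2.1319e+5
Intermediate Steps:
a(w, M) = M*w
D(q, T) = T*q
y(L, t) = (L + t)/(13 + L)
s(h) = 6 - h²
-213198 + s(y(D(2, 5), -16)) = -213198 + (6 - ((5*2 - 16)/(13 + 5*2))²) = -213198 + (6 - ((10 - 16)/(13 + 10))²) = -213198 + (6 - (-6/23)²) = -213198 + (6 - 1*36/529) = -213198 + (6 - 36/529) = -213198 + 3138/529 = -112778604/529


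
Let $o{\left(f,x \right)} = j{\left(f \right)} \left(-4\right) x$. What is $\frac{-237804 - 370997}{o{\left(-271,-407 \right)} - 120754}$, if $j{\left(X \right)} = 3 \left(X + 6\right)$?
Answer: $\frac{608801}{1415014} \approx 0.43024$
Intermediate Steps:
$j{\left(X \right)} = 18 + 3 X$ ($j{\left(X \right)} = 3 \left(6 + X\right) = 18 + 3 X$)
$o{\left(f,x \right)} = x \left(-72 - 12 f\right)$ ($o{\left(f,x \right)} = \left(18 + 3 f\right) \left(-4\right) x = \left(-72 - 12 f\right) x = x \left(-72 - 12 f\right)$)
$\frac{-237804 - 370997}{o{\left(-271,-407 \right)} - 120754} = \frac{-237804 - 370997}{\left(-12\right) \left(-407\right) \left(6 - 271\right) - 120754} = - \frac{608801}{\left(-12\right) \left(-407\right) \left(-265\right) - 120754} = - \frac{608801}{-1294260 - 120754} = - \frac{608801}{-1415014} = \left(-608801\right) \left(- \frac{1}{1415014}\right) = \frac{608801}{1415014}$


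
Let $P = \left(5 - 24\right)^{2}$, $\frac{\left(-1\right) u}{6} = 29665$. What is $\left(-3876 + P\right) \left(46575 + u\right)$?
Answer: $461923725$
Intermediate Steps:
$u = -177990$ ($u = \left(-6\right) 29665 = -177990$)
$P = 361$ ($P = \left(-19\right)^{2} = 361$)
$\left(-3876 + P\right) \left(46575 + u\right) = \left(-3876 + 361\right) \left(46575 - 177990\right) = \left(-3515\right) \left(-131415\right) = 461923725$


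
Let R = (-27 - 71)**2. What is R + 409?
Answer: 10013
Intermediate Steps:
R = 9604 (R = (-98)**2 = 9604)
R + 409 = 9604 + 409 = 10013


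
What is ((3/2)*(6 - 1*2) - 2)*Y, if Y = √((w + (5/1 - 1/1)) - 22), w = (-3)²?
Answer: 12*I ≈ 12.0*I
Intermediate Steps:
w = 9
Y = 3*I (Y = √((9 + (5/1 - 1/1)) - 22) = √((9 + (5*1 - 1*1)) - 22) = √((9 + (5 - 1)) - 22) = √((9 + 4) - 22) = √(13 - 22) = √(-9) = 3*I ≈ 3.0*I)
((3/2)*(6 - 1*2) - 2)*Y = ((3/2)*(6 - 1*2) - 2)*(3*I) = ((3*(½))*(6 - 2) - 2)*(3*I) = ((3/2)*4 - 2)*(3*I) = (6 - 2)*(3*I) = 4*(3*I) = 12*I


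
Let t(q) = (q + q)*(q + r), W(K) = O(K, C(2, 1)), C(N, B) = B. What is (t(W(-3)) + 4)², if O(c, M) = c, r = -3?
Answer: 1600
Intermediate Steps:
W(K) = K
t(q) = 2*q*(-3 + q) (t(q) = (q + q)*(q - 3) = (2*q)*(-3 + q) = 2*q*(-3 + q))
(t(W(-3)) + 4)² = (2*(-3)*(-3 - 3) + 4)² = (2*(-3)*(-6) + 4)² = (36 + 4)² = 40² = 1600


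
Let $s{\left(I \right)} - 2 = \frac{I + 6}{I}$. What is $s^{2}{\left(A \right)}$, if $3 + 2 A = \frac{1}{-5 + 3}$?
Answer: $\frac{9}{49} \approx 0.18367$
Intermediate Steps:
$A = - \frac{7}{4}$ ($A = - \frac{3}{2} + \frac{1}{2 \left(-5 + 3\right)} = - \frac{3}{2} + \frac{1}{2 \left(-2\right)} = - \frac{3}{2} + \frac{1}{2} \left(- \frac{1}{2}\right) = - \frac{3}{2} - \frac{1}{4} = - \frac{7}{4} \approx -1.75$)
$s{\left(I \right)} = 2 + \frac{6 + I}{I}$ ($s{\left(I \right)} = 2 + \frac{I + 6}{I} = 2 + \frac{6 + I}{I}$)
$s^{2}{\left(A \right)} = \left(3 + \frac{6}{- \frac{7}{4}}\right)^{2} = \left(3 + 6 \left(- \frac{4}{7}\right)\right)^{2} = \left(3 - \frac{24}{7}\right)^{2} = \left(- \frac{3}{7}\right)^{2} = \frac{9}{49}$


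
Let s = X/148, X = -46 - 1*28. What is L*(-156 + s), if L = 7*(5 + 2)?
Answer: -15337/2 ≈ -7668.5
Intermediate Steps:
L = 49 (L = 7*7 = 49)
X = -74 (X = -46 - 28 = -74)
s = -1/2 (s = -74/148 = -74*1/148 = -1/2 ≈ -0.50000)
L*(-156 + s) = 49*(-156 - 1/2) = 49*(-313/2) = -15337/2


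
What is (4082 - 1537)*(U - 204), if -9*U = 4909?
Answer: -17166025/9 ≈ -1.9073e+6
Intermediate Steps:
U = -4909/9 (U = -⅑*4909 = -4909/9 ≈ -545.44)
(4082 - 1537)*(U - 204) = (4082 - 1537)*(-4909/9 - 204) = 2545*(-6745/9) = -17166025/9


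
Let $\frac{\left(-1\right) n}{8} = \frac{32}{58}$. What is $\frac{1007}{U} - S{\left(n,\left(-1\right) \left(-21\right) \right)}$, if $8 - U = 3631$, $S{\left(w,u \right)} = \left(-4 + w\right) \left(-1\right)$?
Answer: $- \frac{913215}{105067} \approx -8.6917$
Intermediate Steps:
$n = - \frac{128}{29}$ ($n = - 8 \cdot \frac{32}{58} = - 8 \cdot 32 \cdot \frac{1}{58} = \left(-8\right) \frac{16}{29} = - \frac{128}{29} \approx -4.4138$)
$S{\left(w,u \right)} = 4 - w$
$U = -3623$ ($U = 8 - 3631 = -3623$)
$\frac{1007}{U} - S{\left(n,\left(-1\right) \left(-21\right) \right)} = \frac{1007}{-3623} - \left(4 - - \frac{128}{29}\right) = 1007 \left(- \frac{1}{3623}\right) - \left(4 + \frac{128}{29}\right) = - \frac{1007}{3623} - \frac{244}{29} = - \frac{913215}{105067}$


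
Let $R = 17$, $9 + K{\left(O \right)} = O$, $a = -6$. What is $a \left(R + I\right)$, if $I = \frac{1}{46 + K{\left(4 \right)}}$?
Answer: $- \frac{4188}{41} \approx -102.15$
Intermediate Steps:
$K{\left(O \right)} = -9 + O$
$I = \frac{1}{41}$ ($I = \frac{1}{46 + \left(-9 + 4\right)} = \frac{1}{46 - 5} = \frac{1}{41} \approx 0.02439$)
$a \left(R + I\right) = - 6 \left(17 + \frac{1}{41}\right) = \left(-6\right) \frac{698}{41} = - \frac{4188}{41}$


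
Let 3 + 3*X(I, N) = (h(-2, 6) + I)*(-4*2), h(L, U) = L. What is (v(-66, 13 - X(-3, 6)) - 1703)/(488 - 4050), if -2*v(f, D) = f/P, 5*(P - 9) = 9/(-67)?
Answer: 1702721/3569124 ≈ 0.47707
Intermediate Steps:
X(I, N) = 13/3 - 8*I/3 (X(I, N) = -1 + ((-2 + I)*(-4*2))/3 = -1 + ((-2 + I)*(-8))/3 = -1 + (16 - 8*I)/3 = -1 + (16/3 - 8*I/3) = 13/3 - 8*I/3)
P = 3006/335 (P = 9 + (9/(-67))/5 = 9 + (9*(-1/67))/5 = 9 + (⅕)*(-9/67) = 9 - 9/335 = 3006/335 ≈ 8.9731)
v(f, D) = -335*f/6012 (v(f, D) = -f/(2*3006/335) = -f*335/(2*3006) = -335*f/6012)
(v(-66, 13 - X(-3, 6)) - 1703)/(488 - 4050) = (-335/6012*(-66) - 1703)/(488 - 4050) = (3685/1002 - 1703)/(-3562) = -1702721/1002*(-1/3562) = 1702721/3569124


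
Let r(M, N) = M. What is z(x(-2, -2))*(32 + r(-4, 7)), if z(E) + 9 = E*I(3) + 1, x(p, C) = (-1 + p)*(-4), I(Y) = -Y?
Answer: -1232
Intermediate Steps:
x(p, C) = 4 - 4*p
z(E) = -8 - 3*E (z(E) = -9 + (E*(-1*3) + 1) = -9 + (E*(-3) + 1) = -9 + (-3*E + 1) = -9 + (1 - 3*E) = -8 - 3*E)
z(x(-2, -2))*(32 + r(-4, 7)) = (-8 - 3*(4 - 4*(-2)))*(32 - 4) = (-8 - 3*(4 + 8))*28 = (-8 - 3*12)*28 = (-8 - 36)*28 = -44*28 = -1232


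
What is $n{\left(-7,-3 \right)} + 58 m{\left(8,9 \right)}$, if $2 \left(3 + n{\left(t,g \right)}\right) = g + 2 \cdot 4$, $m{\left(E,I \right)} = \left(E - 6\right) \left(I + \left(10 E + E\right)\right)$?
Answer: $\frac{22503}{2} \approx 11252.0$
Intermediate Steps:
$m{\left(E,I \right)} = \left(-6 + E\right) \left(I + 11 E\right)$
$n{\left(t,g \right)} = 1 + \frac{g}{2}$ ($n{\left(t,g \right)} = -3 + \frac{g + 2 \cdot 4}{2} = -3 + \frac{g + 8}{2} = -3 + \frac{8 + g}{2} = -3 + \left(4 + \frac{g}{2}\right) = 1 + \frac{g}{2}$)
$n{\left(-7,-3 \right)} + 58 m{\left(8,9 \right)} = \left(1 + \frac{1}{2} \left(-3\right)\right) + 58 \left(\left(-66\right) 8 - 54 + 11 \cdot 8^{2} + 8 \cdot 9\right) = \left(1 - \frac{3}{2}\right) + 58 \left(-528 - 54 + 11 \cdot 64 + 72\right) = - \frac{1}{2} + 58 \left(-528 - 54 + 704 + 72\right) = - \frac{1}{2} + 58 \cdot 194 = - \frac{1}{2} + 11252 = \frac{22503}{2}$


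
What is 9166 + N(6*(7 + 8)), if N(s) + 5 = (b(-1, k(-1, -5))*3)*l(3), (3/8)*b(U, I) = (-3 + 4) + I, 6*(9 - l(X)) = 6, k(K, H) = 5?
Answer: 9545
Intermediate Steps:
l(X) = 8 (l(X) = 9 - ⅙*6 = 9 - 1 = 8)
b(U, I) = 8/3 + 8*I/3 (b(U, I) = 8*((-3 + 4) + I)/3 = 8*(1 + I)/3 = 8/3 + 8*I/3)
N(s) = 379 (N(s) = -5 + ((8/3 + (8/3)*5)*3)*8 = -5 + ((8/3 + 40/3)*3)*8 = -5 + (16*3)*8 = -5 + 48*8 = -5 + 384 = 379)
9166 + N(6*(7 + 8)) = 9166 + 379 = 9545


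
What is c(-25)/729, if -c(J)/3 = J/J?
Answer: -1/243 ≈ -0.0041152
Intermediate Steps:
c(J) = -3 (c(J) = -3*J/J = -3*1 = -3)
c(-25)/729 = -3/729 = -3*1/729 = -1/243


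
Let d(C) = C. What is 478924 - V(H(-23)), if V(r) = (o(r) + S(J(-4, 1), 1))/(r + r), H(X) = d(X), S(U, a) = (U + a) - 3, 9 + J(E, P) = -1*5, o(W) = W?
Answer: 22030465/46 ≈ 4.7892e+5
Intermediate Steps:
J(E, P) = -14 (J(E, P) = -9 - 1*5 = -9 - 5 = -14)
S(U, a) = -3 + U + a
H(X) = X
V(r) = (-16 + r)/(2*r) (V(r) = (r + (-3 - 14 + 1))/(r + r) = (r - 16)/((2*r)) = (1/(2*r))*(-16 + r) = (-16 + r)/(2*r))
478924 - V(H(-23)) = 478924 - (-16 - 23)/(2*(-23)) = 478924 - (-1)*(-39)/(2*23) = 478924 - 1*39/46 = 478924 - 39/46 = 22030465/46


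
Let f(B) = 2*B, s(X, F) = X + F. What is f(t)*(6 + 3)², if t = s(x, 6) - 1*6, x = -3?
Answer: -486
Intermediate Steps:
s(X, F) = F + X
t = -3 (t = (6 - 3) - 1*6 = 3 - 6 = -3)
f(t)*(6 + 3)² = (2*(-3))*(6 + 3)² = -6*9² = -6*81 = -486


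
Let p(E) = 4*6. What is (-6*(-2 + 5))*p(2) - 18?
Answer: -450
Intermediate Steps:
p(E) = 24
(-6*(-2 + 5))*p(2) - 18 = -6*(-2 + 5)*24 - 18 = -6*3*24 - 18 = -18*24 - 18 = -432 - 18 = -450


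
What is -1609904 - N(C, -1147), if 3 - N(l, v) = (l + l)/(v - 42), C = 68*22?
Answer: -1914182415/1189 ≈ -1.6099e+6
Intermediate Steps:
C = 1496
N(l, v) = 3 - 2*l/(-42 + v) (N(l, v) = 3 - (l + l)/(v - 42) = 3 - 2*l/(-42 + v))
-1609904 - N(C, -1147) = -1609904 - (-126 - 2*1496 + 3*(-1147))/(-42 - 1147) = -1609904 - (-126 - 2992 - 3441)/(-1189) = -1609904 - (-1)*(-6559)/1189 = -1609904 - 1*6559/1189 = -1609904 - 6559/1189 = -1914182415/1189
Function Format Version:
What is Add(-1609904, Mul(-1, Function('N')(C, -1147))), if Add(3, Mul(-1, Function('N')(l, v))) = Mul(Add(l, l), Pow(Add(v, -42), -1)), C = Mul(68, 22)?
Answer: Rational(-1914182415, 1189) ≈ -1.6099e+6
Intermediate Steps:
C = 1496
Function('N')(l, v) = Add(3, Mul(-2, l, Pow(Add(-42, v), -1))) (Function('N')(l, v) = Add(3, Mul(-1, Mul(Add(l, l), Pow(Add(v, -42), -1)))) = Add(3, Mul(-1, Mul(Mul(2, l), Pow(Add(-42, v), -1)))) = Add(3, Mul(-1, Mul(2, l, Pow(Add(-42, v), -1)))) = Add(3, Mul(-2, l, Pow(Add(-42, v), -1))))
Add(-1609904, Mul(-1, Function('N')(C, -1147))) = Add(-1609904, Mul(-1, Mul(Pow(Add(-42, -1147), -1), Add(-126, Mul(-2, 1496), Mul(3, -1147))))) = Add(-1609904, Mul(-1, Mul(Pow(-1189, -1), Add(-126, -2992, -3441)))) = Add(-1609904, Mul(-1, Mul(Rational(-1, 1189), -6559))) = Add(-1609904, Mul(-1, Rational(6559, 1189))) = Add(-1609904, Rational(-6559, 1189)) = Rational(-1914182415, 1189)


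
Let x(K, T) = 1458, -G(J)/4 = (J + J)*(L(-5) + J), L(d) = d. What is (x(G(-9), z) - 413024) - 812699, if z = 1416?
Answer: -1224265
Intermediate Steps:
G(J) = -8*J*(-5 + J) (G(J) = -4*(J + J)*(-5 + J) = -4*2*J*(-5 + J) = -8*J*(-5 + J))
(x(G(-9), z) - 413024) - 812699 = (1458 - 413024) - 812699 = -411566 - 812699 = -1224265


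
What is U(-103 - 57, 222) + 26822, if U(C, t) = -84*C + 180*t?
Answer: 80222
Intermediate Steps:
U(-103 - 57, 222) + 26822 = (-84*(-103 - 57) + 180*222) + 26822 = (-84*(-160) + 39960) + 26822 = (13440 + 39960) + 26822 = 53400 + 26822 = 80222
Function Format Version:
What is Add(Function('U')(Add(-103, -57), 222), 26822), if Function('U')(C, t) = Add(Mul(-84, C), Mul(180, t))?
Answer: 80222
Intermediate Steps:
Add(Function('U')(Add(-103, -57), 222), 26822) = Add(Add(Mul(-84, Add(-103, -57)), Mul(180, 222)), 26822) = Add(Add(Mul(-84, -160), 39960), 26822) = Add(Add(13440, 39960), 26822) = Add(53400, 26822) = 80222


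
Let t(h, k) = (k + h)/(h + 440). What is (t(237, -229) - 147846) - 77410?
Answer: -152498304/677 ≈ -2.2526e+5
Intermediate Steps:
t(h, k) = (h + k)/(440 + h)
(t(237, -229) - 147846) - 77410 = ((237 - 229)/(440 + 237) - 147846) - 77410 = (8/677 - 147846) - 77410 = -100091734/677 - 77410 = -152498304/677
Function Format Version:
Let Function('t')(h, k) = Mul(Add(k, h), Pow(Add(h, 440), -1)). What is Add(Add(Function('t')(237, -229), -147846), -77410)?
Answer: Rational(-152498304, 677) ≈ -2.2526e+5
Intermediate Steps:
Function('t')(h, k) = Mul(Pow(Add(440, h), -1), Add(h, k)) (Function('t')(h, k) = Mul(Add(h, k), Pow(Add(440, h), -1)) = Mul(Pow(Add(440, h), -1), Add(h, k)))
Add(Add(Function('t')(237, -229), -147846), -77410) = Add(Add(Mul(Pow(Add(440, 237), -1), Add(237, -229)), -147846), -77410) = Add(Add(Mul(Pow(677, -1), 8), -147846), -77410) = Add(Add(Mul(Rational(1, 677), 8), -147846), -77410) = Add(Add(Rational(8, 677), -147846), -77410) = Add(Rational(-100091734, 677), -77410) = Rational(-152498304, 677)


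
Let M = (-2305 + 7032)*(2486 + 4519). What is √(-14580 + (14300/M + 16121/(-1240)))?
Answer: I*√246022851476946594374790/4105966740 ≈ 120.8*I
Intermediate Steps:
M = 33112635 (M = 4727*7005 = 33112635)
√(-14580 + (14300/M + 16121/(-1240))) = √(-14580 + (14300/33112635 + 16121/(-1240))) = √(-14580 + (14300*(1/33112635) + 16121*(-1/1240))) = √(-14580 + (2860/6622527 - 16121/1240)) = √(-14580 - 106758211367/8211933480) = √(-119836748349767/8211933480) = I*√246022851476946594374790/4105966740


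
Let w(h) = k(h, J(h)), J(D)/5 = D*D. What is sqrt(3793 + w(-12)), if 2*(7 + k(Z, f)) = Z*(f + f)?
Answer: I*sqrt(4854) ≈ 69.671*I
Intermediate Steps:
J(D) = 5*D**2 (J(D) = 5*(D*D) = 5*D**2)
k(Z, f) = -7 + Z*f (k(Z, f) = -7 + (Z*(f + f))/2 = -7 + (Z*(2*f))/2 = -7 + (2*Z*f)/2 = -7 + Z*f)
w(h) = -7 + 5*h**3 (w(h) = -7 + h*(5*h**2) = -7 + 5*h**3)
sqrt(3793 + w(-12)) = sqrt(3793 + (-7 + 5*(-12)**3)) = sqrt(3793 + (-7 + 5*(-1728))) = sqrt(3793 + (-7 - 8640)) = sqrt(3793 - 8647) = sqrt(-4854) = I*sqrt(4854)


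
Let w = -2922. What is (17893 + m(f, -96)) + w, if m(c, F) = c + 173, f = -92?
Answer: 15052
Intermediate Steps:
m(c, F) = 173 + c
(17893 + m(f, -96)) + w = (17893 + (173 - 92)) - 2922 = (17893 + 81) - 2922 = 17974 - 2922 = 15052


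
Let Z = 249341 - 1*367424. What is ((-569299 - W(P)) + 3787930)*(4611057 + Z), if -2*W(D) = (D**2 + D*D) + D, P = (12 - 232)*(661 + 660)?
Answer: 379490322300952254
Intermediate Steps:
P = -290620 (P = -220*1321 = -290620)
Z = -118083 (Z = 249341 - 367424 = -118083)
W(D) = -D**2 - D/2 (W(D) = -((D**2 + D*D) + D)/2 = -((D**2 + D**2) + D)/2 = -(2*D**2 + D)/2 = -(D + 2*D**2)/2 = -D**2 - D/2)
((-569299 - W(P)) + 3787930)*(4611057 + Z) = ((-569299 - (-1)*(-290620)*(1/2 - 290620)) + 3787930)*(4611057 - 118083) = ((-569299 - (-1)*(-290620)*(-581239)/2) + 3787930)*4492974 = ((-569299 - 1*(-84459839090)) + 3787930)*4492974 = ((-569299 + 84459839090) + 3787930)*4492974 = (84459269791 + 3787930)*4492974 = 84463057721*4492974 = 379490322300952254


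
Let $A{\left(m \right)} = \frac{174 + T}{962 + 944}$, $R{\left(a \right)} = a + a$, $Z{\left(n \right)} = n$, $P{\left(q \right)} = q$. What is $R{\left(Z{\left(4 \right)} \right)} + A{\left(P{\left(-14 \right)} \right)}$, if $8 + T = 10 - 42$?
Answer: $\frac{7691}{953} \approx 8.0703$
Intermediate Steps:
$R{\left(a \right)} = 2 a$
$T = -40$ ($T = -8 + \left(10 - 42\right) = -8 - 32 = -40$)
$A{\left(m \right)} = \frac{67}{953}$ ($A{\left(m \right)} = \frac{174 - 40}{962 + 944} = \frac{134}{1906} = 134 \cdot \frac{1}{1906} = \frac{67}{953}$)
$R{\left(Z{\left(4 \right)} \right)} + A{\left(P{\left(-14 \right)} \right)} = 2 \cdot 4 + \frac{67}{953} = 8 + \frac{67}{953} = \frac{7691}{953}$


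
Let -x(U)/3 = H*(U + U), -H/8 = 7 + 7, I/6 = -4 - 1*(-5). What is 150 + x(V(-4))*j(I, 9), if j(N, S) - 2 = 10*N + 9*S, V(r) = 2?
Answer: 192342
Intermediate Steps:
I = 6 (I = 6*(-4 - 1*(-5)) = 6*(-4 + 5) = 6*1 = 6)
H = -112 (H = -8*(7 + 7) = -8*14 = -112)
j(N, S) = 2 + 9*S + 10*N (j(N, S) = 2 + (10*N + 9*S) = 2 + (9*S + 10*N) = 2 + 9*S + 10*N)
x(U) = 672*U (x(U) = -(-336)*(U + U) = -(-336)*2*U = -(-672)*U = 672*U)
150 + x(V(-4))*j(I, 9) = 150 + (672*2)*(2 + 9*9 + 10*6) = 150 + 1344*(2 + 81 + 60) = 150 + 1344*143 = 150 + 192192 = 192342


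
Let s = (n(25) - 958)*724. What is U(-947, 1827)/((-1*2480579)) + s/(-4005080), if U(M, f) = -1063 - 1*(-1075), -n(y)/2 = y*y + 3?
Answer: 497020164873/1241864667665 ≈ 0.40022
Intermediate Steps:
n(y) = -6 - 2*y**2 (n(y) = -2*(y*y + 3) = -2*(y**2 + 3) = -2*(3 + y**2) = -6 - 2*y**2)
U(M, f) = 12 (U(M, f) = -1063 + 1075 = 12)
s = -1602936 (s = ((-6 - 2*25**2) - 958)*724 = ((-6 - 2*625) - 958)*724 = ((-6 - 1250) - 958)*724 = (-1256 - 958)*724 = -2214*724 = -1602936)
U(-947, 1827)/((-1*2480579)) + s/(-4005080) = 12/((-1*2480579)) - 1602936/(-4005080) = 12/(-2480579) - 1602936*(-1/4005080) = 12*(-1/2480579) + 200367/500635 = -12/2480579 + 200367/500635 = 497020164873/1241864667665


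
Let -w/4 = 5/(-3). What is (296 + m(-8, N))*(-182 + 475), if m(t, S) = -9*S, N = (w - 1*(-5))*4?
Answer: -36332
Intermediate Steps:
w = 20/3 (w = -20/(-3) = -20*(-1)/3 = -4*(-5/3) = 20/3 ≈ 6.6667)
N = 140/3 (N = (20/3 - 1*(-5))*4 = (20/3 + 5)*4 = (35/3)*4 = 140/3 ≈ 46.667)
(296 + m(-8, N))*(-182 + 475) = (296 - 9*140/3)*(-182 + 475) = (296 - 420)*293 = -124*293 = -36332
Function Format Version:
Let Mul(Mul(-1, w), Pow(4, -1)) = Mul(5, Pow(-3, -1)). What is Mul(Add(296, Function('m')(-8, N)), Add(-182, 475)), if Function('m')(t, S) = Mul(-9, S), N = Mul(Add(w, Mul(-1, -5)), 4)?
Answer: -36332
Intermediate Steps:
w = Rational(20, 3) (w = Mul(-4, Mul(5, Pow(-3, -1))) = Mul(-4, Mul(5, Rational(-1, 3))) = Mul(-4, Rational(-5, 3)) = Rational(20, 3) ≈ 6.6667)
N = Rational(140, 3) (N = Mul(Add(Rational(20, 3), Mul(-1, -5)), 4) = Mul(Add(Rational(20, 3), 5), 4) = Mul(Rational(35, 3), 4) = Rational(140, 3) ≈ 46.667)
Mul(Add(296, Function('m')(-8, N)), Add(-182, 475)) = Mul(Add(296, Mul(-9, Rational(140, 3))), Add(-182, 475)) = Mul(Add(296, -420), 293) = Mul(-124, 293) = -36332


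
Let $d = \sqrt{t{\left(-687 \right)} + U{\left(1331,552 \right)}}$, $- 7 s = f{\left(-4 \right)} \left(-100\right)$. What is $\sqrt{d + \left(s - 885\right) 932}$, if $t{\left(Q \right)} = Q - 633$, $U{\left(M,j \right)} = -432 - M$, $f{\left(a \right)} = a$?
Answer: $\frac{\sqrt{-43025780 + 49 i \sqrt{3083}}}{7} \approx 0.029627 + 937.06 i$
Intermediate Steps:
$s = - \frac{400}{7}$ ($s = - \frac{\left(-4\right) \left(-100\right)}{7} = \left(- \frac{1}{7}\right) 400 = - \frac{400}{7} \approx -57.143$)
$t{\left(Q \right)} = -633 + Q$ ($t{\left(Q \right)} = Q - 633 = -633 + Q$)
$d = i \sqrt{3083}$ ($d = \sqrt{\left(-633 - 687\right) - 1763} = \sqrt{-1320 - 1763} = \sqrt{-3083} = i \sqrt{3083} \approx 55.525 i$)
$\sqrt{d + \left(s - 885\right) 932} = \sqrt{i \sqrt{3083} + \left(- \frac{400}{7} - 885\right) 932} = \sqrt{i \sqrt{3083} - \frac{6146540}{7}} = \sqrt{- \frac{6146540}{7} + i \sqrt{3083}}$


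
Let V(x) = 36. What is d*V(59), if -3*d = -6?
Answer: 72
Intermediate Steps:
d = 2 (d = -⅓*(-6) = 2)
d*V(59) = 2*36 = 72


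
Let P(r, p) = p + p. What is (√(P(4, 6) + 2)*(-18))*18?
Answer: -324*√14 ≈ -1212.3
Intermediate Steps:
P(r, p) = 2*p
(√(P(4, 6) + 2)*(-18))*18 = (√(2*6 + 2)*(-18))*18 = (√(12 + 2)*(-18))*18 = (√14*(-18))*18 = -18*√14*18 = -324*√14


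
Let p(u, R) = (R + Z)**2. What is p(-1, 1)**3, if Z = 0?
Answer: 1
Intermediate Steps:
p(u, R) = R**2 (p(u, R) = (R + 0)**2 = R**2)
p(-1, 1)**3 = (1**2)**3 = 1**3 = 1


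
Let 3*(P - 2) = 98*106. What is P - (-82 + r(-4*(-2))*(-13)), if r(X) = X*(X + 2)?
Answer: 13760/3 ≈ 4586.7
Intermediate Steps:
r(X) = X*(2 + X)
P = 10394/3 (P = 2 + (98*106)/3 = 2 + (⅓)*10388 = 2 + 10388/3 = 10394/3 ≈ 3464.7)
P - (-82 + r(-4*(-2))*(-13)) = 10394/3 - (-82 + ((-4*(-2))*(2 - 4*(-2)))*(-13)) = 10394/3 - (-82 + (8*(2 + 8))*(-13)) = 10394/3 - (-82 + (8*10)*(-13)) = 10394/3 - (-82 + 80*(-13)) = 10394/3 - (-82 - 1040) = 10394/3 - 1*(-1122) = 10394/3 + 1122 = 13760/3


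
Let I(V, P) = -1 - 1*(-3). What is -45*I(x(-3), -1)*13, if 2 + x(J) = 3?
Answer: -1170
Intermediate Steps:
x(J) = 1 (x(J) = -2 + 3 = 1)
I(V, P) = 2 (I(V, P) = -1 + 3 = 2)
-45*I(x(-3), -1)*13 = -45*2*13 = -90*13 = -1170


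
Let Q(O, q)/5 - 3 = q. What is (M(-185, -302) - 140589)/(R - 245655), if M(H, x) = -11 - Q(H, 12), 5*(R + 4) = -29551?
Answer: 703375/1257846 ≈ 0.55919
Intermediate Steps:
R = -29571/5 (R = -4 + (⅕)*(-29551) = -4 - 29551/5 = -29571/5 ≈ -5914.2)
Q(O, q) = 15 + 5*q
M(H, x) = -86 (M(H, x) = -11 - (15 + 5*12) = -11 - (15 + 60) = -11 - 1*75 = -11 - 75 = -86)
(M(-185, -302) - 140589)/(R - 245655) = (-86 - 140589)/(-29571/5 - 245655) = -140675/(-1257846/5) = -140675*(-5/1257846) = 703375/1257846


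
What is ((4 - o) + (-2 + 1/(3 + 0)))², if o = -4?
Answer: 361/9 ≈ 40.111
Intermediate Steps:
((4 - o) + (-2 + 1/(3 + 0)))² = ((4 - 1*(-4)) + (-2 + 1/(3 + 0)))² = ((4 + 4) + (-2 + 1/3))² = (8 + (-2 + ⅓))² = (8 - 5/3)² = (19/3)² = 361/9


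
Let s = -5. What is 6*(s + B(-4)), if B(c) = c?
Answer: -54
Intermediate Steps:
6*(s + B(-4)) = 6*(-5 - 4) = 6*(-9) = -54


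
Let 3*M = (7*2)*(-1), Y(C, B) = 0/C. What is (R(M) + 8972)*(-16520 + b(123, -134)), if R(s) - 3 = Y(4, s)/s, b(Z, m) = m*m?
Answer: 12888100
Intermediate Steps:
Y(C, B) = 0
M = -14/3 (M = ((7*2)*(-1))/3 = (14*(-1))/3 = (1/3)*(-14) = -14/3 ≈ -4.6667)
b(Z, m) = m**2
R(s) = 3 (R(s) = 3 + 0/s = 3 + 0 = 3)
(R(M) + 8972)*(-16520 + b(123, -134)) = (3 + 8972)*(-16520 + (-134)**2) = 8975*(-16520 + 17956) = 8975*1436 = 12888100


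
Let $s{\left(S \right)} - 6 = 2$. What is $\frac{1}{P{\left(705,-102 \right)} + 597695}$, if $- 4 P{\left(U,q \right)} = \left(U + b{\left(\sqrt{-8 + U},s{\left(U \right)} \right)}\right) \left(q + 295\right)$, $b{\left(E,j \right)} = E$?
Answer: $\frac{2254715}{1270928442168} + \frac{193 \sqrt{697}}{1270928442168} \approx 1.7781 \cdot 10^{-6}$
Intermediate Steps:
$s{\left(S \right)} = 8$ ($s{\left(S \right)} = 6 + 2 = 8$)
$P{\left(U,q \right)} = - \frac{\left(295 + q\right) \left(U + \sqrt{-8 + U}\right)}{4}$ ($P{\left(U,q \right)} = - \frac{\left(U + \sqrt{-8 + U}\right) \left(q + 295\right)}{4} = - \frac{\left(U + \sqrt{-8 + U}\right) \left(295 + q\right)}{4} = - \frac{\left(295 + q\right) \left(U + \sqrt{-8 + U}\right)}{4}$)
$\frac{1}{P{\left(705,-102 \right)} + 597695} = \frac{1}{\left(\left(- \frac{295}{4}\right) 705 - \frac{295 \sqrt{-8 + 705}}{4} - \frac{705}{4} \left(-102\right) - - \frac{51 \sqrt{-8 + 705}}{2}\right) + 597695} = \frac{1}{\left(- \frac{207975}{4} - \frac{295 \sqrt{697}}{4} + \frac{35955}{2} - - \frac{51 \sqrt{697}}{2}\right) + 597695} = \frac{1}{\left(- \frac{207975}{4} - \frac{295 \sqrt{697}}{4} + \frac{35955}{2} + \frac{51 \sqrt{697}}{2}\right) + 597695} = \frac{1}{\left(- \frac{136065}{4} - \frac{193 \sqrt{697}}{4}\right) + 597695} = \frac{1}{\frac{2254715}{4} - \frac{193 \sqrt{697}}{4}}$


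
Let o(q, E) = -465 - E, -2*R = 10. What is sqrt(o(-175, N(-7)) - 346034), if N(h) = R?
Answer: I*sqrt(346494) ≈ 588.64*I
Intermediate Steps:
R = -5 (R = -1/2*10 = -5)
N(h) = -5
sqrt(o(-175, N(-7)) - 346034) = sqrt((-465 - 1*(-5)) - 346034) = sqrt((-465 + 5) - 346034) = sqrt(-460 - 346034) = sqrt(-346494) = I*sqrt(346494)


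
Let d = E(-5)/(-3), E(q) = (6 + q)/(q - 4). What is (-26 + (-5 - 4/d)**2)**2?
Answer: 162384049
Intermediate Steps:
E(q) = (6 + q)/(-4 + q)
d = 1/27 (d = ((6 - 5)/(-4 - 5))/(-3) = (1/(-9))*(-1/3) = -1/9*1*(-1/3) = -1/9*(-1/3) = 1/27 ≈ 0.037037)
(-26 + (-5 - 4/d)**2)**2 = (-26 + (-5 - 4/1/27)**2)**2 = (-26 + (-5 - 4*27)**2)**2 = (-26 + (-5 - 108)**2)**2 = (-26 + (-113)**2)**2 = (-26 + 12769)**2 = 12743**2 = 162384049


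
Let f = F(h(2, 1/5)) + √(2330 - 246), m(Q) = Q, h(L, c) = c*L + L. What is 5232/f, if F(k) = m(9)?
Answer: -47088/2003 + 10464*√521/2003 ≈ 95.735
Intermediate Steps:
h(L, c) = L + L*c (h(L, c) = L*c + L = L + L*c)
F(k) = 9
f = 9 + 2*√521 (f = 9 + √(2330 - 246) = 9 + √2084 = 9 + 2*√521 ≈ 54.651)
5232/f = 5232/(9 + 2*√521)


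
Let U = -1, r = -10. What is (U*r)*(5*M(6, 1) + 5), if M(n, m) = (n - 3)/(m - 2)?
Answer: -100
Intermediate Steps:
M(n, m) = (-3 + n)/(-2 + m)
(U*r)*(5*M(6, 1) + 5) = (-1*(-10))*(5*((-3 + 6)/(-2 + 1)) + 5) = 10*(5*(3/(-1)) + 5) = 10*(5*(-1*3) + 5) = 10*(5*(-3) + 5) = 10*(-15 + 5) = 10*(-10) = -100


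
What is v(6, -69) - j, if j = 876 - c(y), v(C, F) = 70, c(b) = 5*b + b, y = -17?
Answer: -908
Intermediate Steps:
c(b) = 6*b
j = 978 (j = 876 - 6*(-17) = 876 - 1*(-102) = 876 + 102 = 978)
v(6, -69) - j = 70 - 1*978 = 70 - 978 = -908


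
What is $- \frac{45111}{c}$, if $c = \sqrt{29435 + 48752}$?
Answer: $- \frac{45111 \sqrt{78187}}{78187} \approx -161.33$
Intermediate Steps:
$c = \sqrt{78187} \approx 279.62$
$- \frac{45111}{c} = - \frac{45111}{\sqrt{78187}} = - 45111 \frac{\sqrt{78187}}{78187} = - \frac{45111 \sqrt{78187}}{78187}$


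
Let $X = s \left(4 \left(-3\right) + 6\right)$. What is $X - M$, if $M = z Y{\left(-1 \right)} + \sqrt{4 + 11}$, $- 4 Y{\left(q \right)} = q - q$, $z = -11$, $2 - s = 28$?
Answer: $156 - \sqrt{15} \approx 152.13$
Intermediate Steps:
$s = -26$ ($s = 2 - 28 = -26$)
$Y{\left(q \right)} = 0$ ($Y{\left(q \right)} = - \frac{q - q}{4} = \left(- \frac{1}{4}\right) 0 = 0$)
$M = \sqrt{15}$ ($M = \left(-11\right) 0 + \sqrt{4 + 11} = 0 + \sqrt{15} = \sqrt{15} \approx 3.873$)
$X = 156$ ($X = - 26 \left(4 \left(-3\right) + 6\right) = - 26 \left(-12 + 6\right) = \left(-26\right) \left(-6\right) = 156$)
$X - M = 156 - \sqrt{15}$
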